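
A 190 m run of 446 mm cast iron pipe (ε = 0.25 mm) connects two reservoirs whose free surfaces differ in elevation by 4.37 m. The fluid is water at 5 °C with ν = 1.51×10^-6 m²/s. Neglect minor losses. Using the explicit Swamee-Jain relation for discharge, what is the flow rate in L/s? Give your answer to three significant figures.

Swamee-Jain (Type II): Q = -0.965·√(gD⁵h_f/L)·ln[ε/(3.7D) + √(3.17ν²L/(gD³h_f))]
√(gD⁵h_f/L) = √(9.81·0.446⁵·4.37/190) = 0.06310
ε/(3.7D) = 1.51×10^-4; √(3.17ν²L/(gD³h_f)) = 1.90×10^-5
Q = -0.965·0.06310·ln(1.705×10^-4) = 0.5283 m³/s
Check: V = 3.38 m/s, Re = 9.99×10^5, f = 0.01770, h_f = 4.39 m ≈ 4.37 m ✓

Q ≈ 528 L/s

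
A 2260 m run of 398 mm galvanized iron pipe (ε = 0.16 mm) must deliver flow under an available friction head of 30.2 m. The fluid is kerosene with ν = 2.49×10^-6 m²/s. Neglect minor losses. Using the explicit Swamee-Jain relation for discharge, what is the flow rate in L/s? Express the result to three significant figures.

Q ≈ 306 L/s

Swamee-Jain (Type II): Q = -0.965·√(gD⁵h_f/L)·ln[ε/(3.7D) + √(3.17ν²L/(gD³h_f))]
√(gD⁵h_f/L) = √(9.81·0.398⁵·30.2/2260) = 0.03618
ε/(3.7D) = 1.09×10^-4; √(3.17ν²L/(gD³h_f)) = 4.88×10^-5
Q = -0.965·0.03618·ln(1.574×10^-4) = 0.3057 m³/s
Check: V = 2.46 m/s, Re = 3.93×10^5, f = 0.01739, h_f = 30.4 m ≈ 30.2 m ✓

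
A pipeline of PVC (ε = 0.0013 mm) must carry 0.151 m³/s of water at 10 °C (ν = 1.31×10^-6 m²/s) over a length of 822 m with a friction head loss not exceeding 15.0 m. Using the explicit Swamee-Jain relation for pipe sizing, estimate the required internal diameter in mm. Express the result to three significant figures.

D ≈ 270 mm

Swamee-Jain (Type III): D = 0.66·[ε^1.25·(LQ²/(gh_f))^4.75 + ν·Q^9.4·(L/(gh_f))^5.2]^0.04
LQ²/(gh_f) = 0.1274; L/(gh_f) = 5.586
Term 1 = ε^1.25·(…)^4.75 = 2.46×10^-12; Term 2 = ν·Q^9.4·(…)^5.2 = 1.93×10^-10
D = 0.66·(2.46×10^-12 + 1.93×10^-10)^0.04 = 0.2699 m = 270 mm
Check: V = 2.64 m/s, Re = 5.44×10^5, f = 0.01298, h_f = 14.0 m ≈ 15.0 m ✓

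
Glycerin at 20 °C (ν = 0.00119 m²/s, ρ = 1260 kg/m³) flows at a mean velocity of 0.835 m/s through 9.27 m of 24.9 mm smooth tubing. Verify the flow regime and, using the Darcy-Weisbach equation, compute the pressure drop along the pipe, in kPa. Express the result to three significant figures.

Re = VD/ν = 0.835·0.02490/0.00119 = 17.5 → laminar (Re < 2300)
f = 64/Re = 3.663
h_f = f(L/D)V²/(2g) = 3.663·(9.27/0.02490)·0.835²/(2·9.81) = 48.46 m
Δp = ρg·h_f = 1260·9.81·48.46 = 599.0 kPa

Δp ≈ 599 kPa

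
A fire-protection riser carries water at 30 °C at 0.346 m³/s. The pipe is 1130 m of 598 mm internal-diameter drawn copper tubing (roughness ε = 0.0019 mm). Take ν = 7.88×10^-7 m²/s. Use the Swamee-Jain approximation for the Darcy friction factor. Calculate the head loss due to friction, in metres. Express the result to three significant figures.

V = 4Q/(πD²) = 4·0.346/(π·0.598²) = 1.232 m/s
Re = VD/ν = 1.232·0.598/7.88×10^-7 = 9.35×10^5 → turbulent
ε/D = 0.0019/598 = 3.18×10^-6
Swamee-Jain: f = 0.01182
h_f = f(L/D)V²/(2g) = 0.01182·(1130/0.598)·1.232²/(2·9.81) = 1.727 m

h_f ≈ 1.73 m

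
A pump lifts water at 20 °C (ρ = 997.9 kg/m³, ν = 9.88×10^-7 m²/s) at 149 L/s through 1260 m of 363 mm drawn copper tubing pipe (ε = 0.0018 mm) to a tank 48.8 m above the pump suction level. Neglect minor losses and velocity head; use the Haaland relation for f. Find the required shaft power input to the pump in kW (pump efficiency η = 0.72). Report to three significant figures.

V = 4Q/(πD²) = 1.440 m/s; Re = 5.29×10^5; ε/D = 4.96×10^-6; f = 0.01299
h_f = f(L/D)V²/2g = 4.763 m
Total head H = z + h_f = 48.8 + 4.763 = 53.56 m
P_hyd = ρgQH = 997.9·9.81·0.149·53.56 = 78.13 kW
P_shaft = P_hyd/η = 78.13/0.72 = 108.5 kW

P_shaft ≈ 109 kW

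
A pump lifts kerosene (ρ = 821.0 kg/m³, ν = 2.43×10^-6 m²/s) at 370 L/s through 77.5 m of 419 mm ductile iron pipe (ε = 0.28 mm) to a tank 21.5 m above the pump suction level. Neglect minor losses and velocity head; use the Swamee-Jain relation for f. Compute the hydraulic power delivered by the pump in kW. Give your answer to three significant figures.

V = 4Q/(πD²) = 2.683 m/s; Re = 4.63×10^5; ε/D = 6.68×10^-4; f = 0.01881
h_f = f(L/D)V²/2g = 1.277 m
Total head H = z + h_f = 21.5 + 1.277 = 22.78 m
P_hyd = ρgQH = 821.0·9.81·0.370·22.78 = 67.88 kW

P_hyd ≈ 67.9 kW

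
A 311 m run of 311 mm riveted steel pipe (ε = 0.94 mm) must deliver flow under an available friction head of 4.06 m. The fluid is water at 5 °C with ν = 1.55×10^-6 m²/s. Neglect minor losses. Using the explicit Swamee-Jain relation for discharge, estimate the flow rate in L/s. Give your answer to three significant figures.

Swamee-Jain (Type II): Q = -0.965·√(gD⁵h_f/L)·ln[ε/(3.7D) + √(3.17ν²L/(gD³h_f))]
√(gD⁵h_f/L) = √(9.81·0.311⁵·4.06/311) = 0.01930
ε/(3.7D) = 8.17×10^-4; √(3.17ν²L/(gD³h_f)) = 4.45×10^-5
Q = -0.965·0.01930·ln(8.614×10^-4) = 0.1315 m³/s
Check: V = 1.73 m/s, Re = 3.47×10^5, f = 0.02674, h_f = 4.08 m ≈ 4.06 m ✓

Q ≈ 131 L/s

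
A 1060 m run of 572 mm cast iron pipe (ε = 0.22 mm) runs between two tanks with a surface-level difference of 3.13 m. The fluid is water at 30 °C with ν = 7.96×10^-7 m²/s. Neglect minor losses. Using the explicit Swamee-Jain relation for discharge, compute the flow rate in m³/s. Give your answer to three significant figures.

Q ≈ 0.366 m³/s

Swamee-Jain (Type II): Q = -0.965·√(gD⁵h_f/L)·ln[ε/(3.7D) + √(3.17ν²L/(gD³h_f))]
√(gD⁵h_f/L) = √(9.81·0.572⁵·3.13/1060) = 0.04212
ε/(3.7D) = 1.04×10^-4; √(3.17ν²L/(gD³h_f)) = 1.92×10^-5
Q = -0.965·0.04212·ln(1.232×10^-4) = 0.3658 m³/s
Check: V = 1.42 m/s, Re = 1.02×10^6, f = 0.01645, h_f = 3.15 m ≈ 3.13 m ✓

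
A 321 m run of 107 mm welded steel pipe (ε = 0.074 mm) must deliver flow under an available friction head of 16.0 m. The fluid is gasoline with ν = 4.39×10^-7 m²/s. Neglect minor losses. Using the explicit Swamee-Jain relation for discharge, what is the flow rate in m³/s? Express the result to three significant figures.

Q ≈ 0.0213 m³/s

Swamee-Jain (Type II): Q = -0.965·√(gD⁵h_f/L)·ln[ε/(3.7D) + √(3.17ν²L/(gD³h_f))]
√(gD⁵h_f/L) = √(9.81·0.107⁵·16.0/321) = 0.002619
ε/(3.7D) = 1.87×10^-4; √(3.17ν²L/(gD³h_f)) = 3.19×10^-5
Q = -0.965·0.002619·ln(2.189×10^-4) = 0.02130 m³/s
Check: V = 2.37 m/s, Re = 5.77×10^5, f = 0.01878, h_f = 16.1 m ≈ 16.0 m ✓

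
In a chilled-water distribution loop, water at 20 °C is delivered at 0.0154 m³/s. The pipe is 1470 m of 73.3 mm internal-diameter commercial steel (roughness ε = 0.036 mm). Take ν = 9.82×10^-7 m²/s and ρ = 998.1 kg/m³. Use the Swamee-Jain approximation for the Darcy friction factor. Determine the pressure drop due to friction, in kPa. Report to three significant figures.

V = 4Q/(πD²) = 4·0.0154/(π·0.0733²) = 3.649 m/s
Re = VD/ν = 3.649·0.0733/9.82×10^-7 = 2.72×10^5 → turbulent
ε/D = 0.036/73.3 = 4.91×10^-4
Swamee-Jain: f = 0.01841
h_f = f(L/D)V²/(2g) = 0.01841·(1470/0.0733)·3.649²/(2·9.81) = 250.6 m
Δp = ρg·h_f = 998.1·9.81·250.6 = 2454 kPa

Δp ≈ 2450 kPa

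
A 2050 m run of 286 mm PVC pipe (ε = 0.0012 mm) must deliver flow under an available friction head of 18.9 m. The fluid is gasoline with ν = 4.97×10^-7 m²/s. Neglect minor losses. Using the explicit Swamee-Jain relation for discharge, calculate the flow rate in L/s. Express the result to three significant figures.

Q ≈ 137 L/s

Swamee-Jain (Type II): Q = -0.965·√(gD⁵h_f/L)·ln[ε/(3.7D) + √(3.17ν²L/(gD³h_f))]
√(gD⁵h_f/L) = √(9.81·0.286⁵·18.9/2050) = 0.01316
ε/(3.7D) = 1.13×10^-6; √(3.17ν²L/(gD³h_f)) = 1.92×10^-5
Q = -0.965·0.01316·ln(2.037×10^-5) = 0.1371 m³/s
Check: V = 2.13 m/s, Re = 1.23×10^6, f = 0.01134, h_f = 18.9 m ≈ 18.9 m ✓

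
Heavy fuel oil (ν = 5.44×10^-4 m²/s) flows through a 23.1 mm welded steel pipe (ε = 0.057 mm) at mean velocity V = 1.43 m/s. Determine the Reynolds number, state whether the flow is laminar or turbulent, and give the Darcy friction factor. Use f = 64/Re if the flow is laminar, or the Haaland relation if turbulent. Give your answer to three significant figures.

Re = VD/ν = 1.430·0.0231/5.44×10^-4 = 60.7
Re < 2300 → laminar → f = 64/Re = 1.054

Re ≈ 60.7; laminar; f = 64/Re ≈ 1.05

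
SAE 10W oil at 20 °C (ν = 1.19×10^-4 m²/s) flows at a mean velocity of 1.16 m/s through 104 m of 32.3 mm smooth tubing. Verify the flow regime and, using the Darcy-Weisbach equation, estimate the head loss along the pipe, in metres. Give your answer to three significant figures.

Re = VD/ν = 1.16·0.03230/1.19×10^-4 = 315 → laminar (Re < 2300)
f = 64/Re = 0.2033
h_f = f(L/D)V²/(2g) = 0.2033·(104/0.03230)·1.16²/(2·9.81) = 44.89 m

h_f ≈ 44.9 m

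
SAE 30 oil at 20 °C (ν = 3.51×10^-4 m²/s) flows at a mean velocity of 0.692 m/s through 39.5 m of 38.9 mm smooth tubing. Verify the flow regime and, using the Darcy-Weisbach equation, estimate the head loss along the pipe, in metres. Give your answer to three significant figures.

h_f ≈ 20.7 m

Re = VD/ν = 0.692·0.03890/3.51×10^-4 = 76.7 → laminar (Re < 2300)
f = 64/Re = 0.8345
h_f = f(L/D)V²/(2g) = 0.8345·(39.5/0.03890)·0.692²/(2·9.81) = 20.68 m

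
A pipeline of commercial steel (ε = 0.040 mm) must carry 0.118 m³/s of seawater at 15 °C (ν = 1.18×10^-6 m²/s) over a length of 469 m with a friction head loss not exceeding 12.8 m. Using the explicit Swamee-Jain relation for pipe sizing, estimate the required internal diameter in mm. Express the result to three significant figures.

D ≈ 232 mm

Swamee-Jain (Type III): D = 0.66·[ε^1.25·(LQ²/(gh_f))^4.75 + ν·Q^9.4·(L/(gh_f))^5.2]^0.04
LQ²/(gh_f) = 0.05201; L/(gh_f) = 3.735
Term 1 = ε^1.25·(…)^4.75 = 2.53×10^-12; Term 2 = ν·Q^9.4·(…)^5.2 = 2.11×10^-12
D = 0.66·(2.53×10^-12 + 2.11×10^-12)^0.04 = 0.2324 m = 232 mm
Check: V = 2.78 m/s, Re = 5.48×10^5, f = 0.01512, h_f = 12.0 m ≈ 12.8 m ✓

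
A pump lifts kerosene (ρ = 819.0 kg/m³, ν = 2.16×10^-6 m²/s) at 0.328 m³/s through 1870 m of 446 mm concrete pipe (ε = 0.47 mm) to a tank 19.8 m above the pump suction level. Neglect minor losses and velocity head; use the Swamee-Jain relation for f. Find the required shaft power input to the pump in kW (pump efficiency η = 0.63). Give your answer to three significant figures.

V = 4Q/(πD²) = 2.099 m/s; Re = 4.34×10^5; ε/D = 0.00105; f = 0.02068
h_f = f(L/D)V²/2g = 19.48 m
Total head H = z + h_f = 19.8 + 19.48 = 39.28 m
P_hyd = ρgQH = 819.0·9.81·0.328·39.28 = 103.5 kW
P_shaft = P_hyd/η = 103.5/0.63 = 164.3 kW

P_shaft ≈ 164 kW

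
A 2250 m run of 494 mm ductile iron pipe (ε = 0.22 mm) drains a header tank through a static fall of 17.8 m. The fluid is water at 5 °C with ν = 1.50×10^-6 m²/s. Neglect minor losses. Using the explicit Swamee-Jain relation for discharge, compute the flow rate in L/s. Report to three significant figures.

Swamee-Jain (Type II): Q = -0.965·√(gD⁵h_f/L)·ln[ε/(3.7D) + √(3.17ν²L/(gD³h_f))]
√(gD⁵h_f/L) = √(9.81·0.494⁵·17.8/2250) = 0.04778
ε/(3.7D) = 1.20×10^-4; √(3.17ν²L/(gD³h_f)) = 2.76×10^-5
Q = -0.965·0.04778·ln(1.480×10^-4) = 0.4066 m³/s
Check: V = 2.12 m/s, Re = 6.99×10^5, f = 0.01715, h_f = 17.9 m ≈ 17.8 m ✓

Q ≈ 407 L/s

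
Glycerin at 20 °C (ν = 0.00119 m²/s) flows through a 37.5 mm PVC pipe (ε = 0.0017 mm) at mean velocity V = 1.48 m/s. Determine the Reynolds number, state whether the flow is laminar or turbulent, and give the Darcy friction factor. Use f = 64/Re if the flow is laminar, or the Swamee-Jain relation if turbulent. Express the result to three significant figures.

Re = VD/ν = 1.480·0.0375/0.00119 = 46.6
Re < 2300 → laminar → f = 64/Re = 1.372

Re ≈ 46.6; laminar; f = 64/Re ≈ 1.37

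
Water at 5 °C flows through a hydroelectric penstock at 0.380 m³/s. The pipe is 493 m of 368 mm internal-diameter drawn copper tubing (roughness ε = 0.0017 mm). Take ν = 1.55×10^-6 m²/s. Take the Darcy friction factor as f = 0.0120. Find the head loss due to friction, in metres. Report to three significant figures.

V = 4Q/(πD²) = 4·0.380/(π·0.368²) = 3.573 m/s
h_f = f(L/D)V²/(2g) = 0.01200·(493/0.368)·3.573²/(2·9.81) = 10.46 m

h_f ≈ 10.5 m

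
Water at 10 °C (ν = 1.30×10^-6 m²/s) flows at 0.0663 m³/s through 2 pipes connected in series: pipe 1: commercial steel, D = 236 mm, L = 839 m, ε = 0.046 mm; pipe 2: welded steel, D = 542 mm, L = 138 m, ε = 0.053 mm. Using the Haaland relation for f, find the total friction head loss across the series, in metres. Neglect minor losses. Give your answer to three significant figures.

H ≈ 6.75 m

Pipe 1: V = 1.516 m/s, Re = 2.75×10^5, ε/D = 1.95×10^-4, f = 0.01618, h_1 = f(L/D)V²/2g = 6.735 m
Pipe 2: V = 0.2874 m/s, Re = 1.20×10^5, ε/D = 9.78×10^-5, f = 0.01765, h_2 = f(L/D)V²/2g = 0.01892 m
Series → Q common, losses add: H = Σh = 6.754 m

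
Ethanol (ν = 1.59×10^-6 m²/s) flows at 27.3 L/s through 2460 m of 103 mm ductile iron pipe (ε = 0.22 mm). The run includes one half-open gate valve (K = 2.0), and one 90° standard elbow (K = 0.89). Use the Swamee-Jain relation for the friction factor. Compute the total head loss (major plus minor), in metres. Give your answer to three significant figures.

H_L ≈ 326 m

V = 4Q/(πD²) = 3.276 m/s; V²/2g = 0.5471 m
Re = 2.12×10^5, ε/D = 0.00214 → f = 0.02481 (Swamee-Jain)
Major: h_f = f(L/D)·V²/2g = 0.02481·23883·0.5471 = 324.2 m
Minor: ΣK = 2.89; h_m = ΣK·V²/2g = 1.581 m
Total H_L = 324.2 + 1.581 = 325.8 m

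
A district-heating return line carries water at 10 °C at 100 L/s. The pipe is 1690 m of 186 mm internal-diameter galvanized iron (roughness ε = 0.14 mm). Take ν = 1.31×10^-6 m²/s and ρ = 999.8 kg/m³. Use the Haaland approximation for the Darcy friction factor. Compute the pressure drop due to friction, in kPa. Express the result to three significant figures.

Δp ≈ 1170 kPa

V = 4Q/(πD²) = 4·0.100/(π·0.186²) = 3.680 m/s
Re = VD/ν = 3.680·0.186/1.31×10^-6 = 5.23×10^5 → turbulent
ε/D = 0.14/186 = 7.53×10^-4
Haaland: f = 0.01899
h_f = f(L/D)V²/(2g) = 0.01899·(1690/0.186)·3.680²/(2·9.81) = 119.1 m
Δp = ρg·h_f = 999.8·9.81·119.1 = 1168 kPa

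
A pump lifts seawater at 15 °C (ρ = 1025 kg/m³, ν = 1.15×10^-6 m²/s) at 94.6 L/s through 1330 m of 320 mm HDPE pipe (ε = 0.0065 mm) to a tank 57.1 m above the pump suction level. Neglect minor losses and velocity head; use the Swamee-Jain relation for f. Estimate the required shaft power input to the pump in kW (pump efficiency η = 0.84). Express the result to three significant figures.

P_shaft ≈ 69.4 kW

V = 4Q/(πD²) = 1.176 m/s; Re = 3.27×10^5; ε/D = 2.03×10^-5; f = 0.01439
h_f = f(L/D)V²/2g = 4.218 m
Total head H = z + h_f = 57.1 + 4.218 = 61.32 m
P_hyd = ρgQH = 1025·9.81·0.0946·61.32 = 58.33 kW
P_shaft = P_hyd/η = 58.33/0.84 = 69.44 kW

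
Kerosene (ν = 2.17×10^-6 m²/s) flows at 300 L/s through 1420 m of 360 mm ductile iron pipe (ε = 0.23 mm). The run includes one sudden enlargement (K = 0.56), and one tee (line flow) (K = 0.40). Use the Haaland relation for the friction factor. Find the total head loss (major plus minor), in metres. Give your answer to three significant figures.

H_L ≈ 32.6 m

V = 4Q/(πD²) = 2.947 m/s; V²/2g = 0.4427 m
Re = 4.89×10^5, ε/D = 6.39×10^-4 → f = 0.01842 (Haaland)
Major: h_f = f(L/D)·V²/2g = 0.01842·3944·0.4427 = 32.17 m
Minor: ΣK = 0.960; h_m = ΣK·V²/2g = 0.4250 m
Total H_L = 32.17 + 0.4250 = 32.60 m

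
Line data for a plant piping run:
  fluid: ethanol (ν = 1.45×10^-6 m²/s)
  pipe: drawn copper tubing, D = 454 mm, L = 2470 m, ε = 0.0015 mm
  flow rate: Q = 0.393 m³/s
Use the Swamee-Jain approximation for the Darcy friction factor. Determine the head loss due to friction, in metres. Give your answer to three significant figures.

h_f ≈ 20.0 m

V = 4Q/(πD²) = 4·0.393/(π·0.454²) = 2.428 m/s
Re = VD/ν = 2.428·0.454/1.45×10^-6 = 7.60×10^5 → turbulent
ε/D = 0.0015/454 = 3.30×10^-6
Swamee-Jain: f = 0.01223
h_f = f(L/D)V²/(2g) = 0.01223·(2470/0.454)·2.428²/(2·9.81) = 19.99 m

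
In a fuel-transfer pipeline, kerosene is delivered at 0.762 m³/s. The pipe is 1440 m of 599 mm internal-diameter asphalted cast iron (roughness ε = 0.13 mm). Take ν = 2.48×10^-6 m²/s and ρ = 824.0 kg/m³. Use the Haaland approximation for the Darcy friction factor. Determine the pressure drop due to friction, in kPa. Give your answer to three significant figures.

Δp ≈ 110 kPa

V = 4Q/(πD²) = 4·0.762/(π·0.599²) = 2.704 m/s
Re = VD/ν = 2.704·0.599/2.48×10^-6 = 6.53×10^5 → turbulent
ε/D = 0.13/599 = 2.17×10^-4
Haaland: f = 0.01515
h_f = f(L/D)V²/(2g) = 0.01515·(1440/0.599)·2.704²/(2·9.81) = 13.57 m
Δp = ρg·h_f = 824.0·9.81·13.57 = 109.7 kPa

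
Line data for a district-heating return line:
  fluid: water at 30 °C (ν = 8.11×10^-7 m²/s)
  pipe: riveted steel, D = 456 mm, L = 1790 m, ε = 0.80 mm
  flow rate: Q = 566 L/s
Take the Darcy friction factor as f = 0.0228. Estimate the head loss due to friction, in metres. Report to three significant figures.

V = 4Q/(πD²) = 4·0.566/(π·0.456²) = 3.466 m/s
h_f = f(L/D)V²/(2g) = 0.02280·(1790/0.456)·3.466²/(2·9.81) = 54.79 m

h_f ≈ 54.8 m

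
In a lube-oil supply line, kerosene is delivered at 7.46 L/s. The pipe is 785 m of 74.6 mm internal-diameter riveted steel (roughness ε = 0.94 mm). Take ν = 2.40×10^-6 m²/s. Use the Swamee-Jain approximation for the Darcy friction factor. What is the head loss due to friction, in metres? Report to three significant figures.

h_f ≈ 66.2 m

V = 4Q/(πD²) = 4·0.00746/(π·0.0746²) = 1.707 m/s
Re = VD/ν = 1.707·0.0746/2.40×10^-6 = 5.31×10^4 → turbulent
ε/D = 0.94/74.6 = 0.0126
Swamee-Jain: f = 0.04238
h_f = f(L/D)V²/(2g) = 0.04238·(785/0.0746)·1.707²/(2·9.81) = 66.22 m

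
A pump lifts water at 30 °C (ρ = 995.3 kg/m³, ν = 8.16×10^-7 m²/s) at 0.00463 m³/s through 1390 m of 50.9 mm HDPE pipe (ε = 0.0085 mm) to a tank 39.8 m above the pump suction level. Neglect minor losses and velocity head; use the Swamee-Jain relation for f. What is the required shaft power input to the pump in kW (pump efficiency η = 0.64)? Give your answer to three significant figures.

P_shaft ≈ 11.9 kW

V = 4Q/(πD²) = 2.275 m/s; Re = 1.42×10^5; ε/D = 1.67×10^-4; f = 0.01777
h_f = f(L/D)V²/2g = 128.1 m
Total head H = z + h_f = 39.8 + 128.1 = 167.9 m
P_hyd = ρgQH = 995.3·9.81·0.00463·167.9 = 7.589 kW
P_shaft = P_hyd/η = 7.589/0.64 = 11.86 kW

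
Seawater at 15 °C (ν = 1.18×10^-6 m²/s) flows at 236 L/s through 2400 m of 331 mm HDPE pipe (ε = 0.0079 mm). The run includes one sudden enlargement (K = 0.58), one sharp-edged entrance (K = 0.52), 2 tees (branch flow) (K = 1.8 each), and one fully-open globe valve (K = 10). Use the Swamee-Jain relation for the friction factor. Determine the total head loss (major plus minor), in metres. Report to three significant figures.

H_L ≈ 40.7 m

V = 4Q/(πD²) = 2.743 m/s; V²/2g = 0.3834 m
Re = 7.69×10^5, ε/D = 2.39×10^-5 → f = 0.01262 (Swamee-Jain)
Major: h_f = f(L/D)·V²/2g = 0.01262·7251·0.3834 = 35.08 m
Minor: ΣK = 14.7; h_m = ΣK·V²/2g = 5.636 m
Total H_L = 35.08 + 5.636 = 40.71 m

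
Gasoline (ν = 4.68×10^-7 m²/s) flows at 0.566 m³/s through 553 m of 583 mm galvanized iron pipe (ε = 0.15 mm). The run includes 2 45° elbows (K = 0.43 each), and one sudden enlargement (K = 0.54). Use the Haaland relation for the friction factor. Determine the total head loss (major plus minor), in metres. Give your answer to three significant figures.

V = 4Q/(πD²) = 2.120 m/s; V²/2g = 0.2291 m
Re = 2.64×10^6, ε/D = 2.57×10^-4 → f = 0.01477 (Haaland)
Major: h_f = f(L/D)·V²/2g = 0.01477·948.5·0.2291 = 3.211 m
Minor: ΣK = 1.40; h_m = ΣK·V²/2g = 0.3208 m
Total H_L = 3.211 + 0.3208 = 3.532 m

H_L ≈ 3.53 m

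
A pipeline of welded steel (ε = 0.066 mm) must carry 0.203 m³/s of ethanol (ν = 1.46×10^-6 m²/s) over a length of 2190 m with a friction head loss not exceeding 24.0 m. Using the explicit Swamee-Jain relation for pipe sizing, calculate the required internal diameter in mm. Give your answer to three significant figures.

Swamee-Jain (Type III): D = 0.66·[ε^1.25·(LQ²/(gh_f))^4.75 + ν·Q^9.4·(L/(gh_f))^5.2]^0.04
LQ²/(gh_f) = 0.3833; L/(gh_f) = 9.302
Term 1 = ε^1.25·(…)^4.75 = 6.26×10^-8; Term 2 = ν·Q^9.4·(…)^5.2 = 4.91×10^-8
D = 0.66·(6.26×10^-8 + 4.91×10^-8)^0.04 = 0.3479 m = 348 mm
Check: V = 2.14 m/s, Re = 5.09×10^5, f = 0.01539, h_f = 22.5 m ≈ 24.0 m ✓

D ≈ 348 mm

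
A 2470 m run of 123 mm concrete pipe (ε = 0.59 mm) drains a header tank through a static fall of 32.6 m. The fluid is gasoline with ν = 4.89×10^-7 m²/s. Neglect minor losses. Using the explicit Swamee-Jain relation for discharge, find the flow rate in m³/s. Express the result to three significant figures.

Q ≈ 0.0122 m³/s

Swamee-Jain (Type II): Q = -0.965·√(gD⁵h_f/L)·ln[ε/(3.7D) + √(3.17ν²L/(gD³h_f))]
√(gD⁵h_f/L) = √(9.81·0.123⁵·32.6/2470) = 0.001909
ε/(3.7D) = 0.00130; √(3.17ν²L/(gD³h_f)) = 5.61×10^-5
Q = -0.965·0.001909·ln(0.001353) = 0.01217 m³/s
Check: V = 1.02 m/s, Re = 2.58×10^5, f = 0.03052, h_f = 32.8 m ≈ 32.6 m ✓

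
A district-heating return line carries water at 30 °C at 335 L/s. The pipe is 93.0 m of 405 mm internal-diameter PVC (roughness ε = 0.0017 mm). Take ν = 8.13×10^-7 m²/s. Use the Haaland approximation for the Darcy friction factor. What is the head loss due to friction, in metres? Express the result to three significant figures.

h_f ≈ 0.885 m

V = 4Q/(πD²) = 4·0.335/(π·0.405²) = 2.600 m/s
Re = VD/ν = 2.600·0.405/8.13×10^-7 = 1.30×10^6 → turbulent
ε/D = 0.0017/405 = 4.20×10^-6
Haaland: f = 0.01118
h_f = f(L/D)V²/(2g) = 0.01118·(93.0/0.405)·2.600²/(2·9.81) = 0.8851 m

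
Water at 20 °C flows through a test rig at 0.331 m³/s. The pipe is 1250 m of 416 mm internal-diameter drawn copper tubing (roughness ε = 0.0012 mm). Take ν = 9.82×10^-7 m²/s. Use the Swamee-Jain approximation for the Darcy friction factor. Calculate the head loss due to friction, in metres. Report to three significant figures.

h_f ≈ 10.6 m

V = 4Q/(πD²) = 4·0.331/(π·0.416²) = 2.435 m/s
Re = VD/ν = 2.435·0.416/9.82×10^-7 = 1.03×10^6 → turbulent
ε/D = 0.0012/416 = 2.88×10^-6
Swamee-Jain: f = 0.01162
h_f = f(L/D)V²/(2g) = 0.01162·(1250/0.416)·2.435²/(2·9.81) = 10.55 m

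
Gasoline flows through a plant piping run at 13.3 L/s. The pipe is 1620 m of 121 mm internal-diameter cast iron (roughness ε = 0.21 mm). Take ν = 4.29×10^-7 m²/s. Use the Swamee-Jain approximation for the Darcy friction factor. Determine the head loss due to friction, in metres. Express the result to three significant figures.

h_f ≈ 21.3 m

V = 4Q/(πD²) = 4·0.0133/(π·0.121²) = 1.157 m/s
Re = VD/ν = 1.157·0.121/4.29×10^-7 = 3.26×10^5 → turbulent
ε/D = 0.21/121 = 0.00174
Swamee-Jain: f = 0.02332
h_f = f(L/D)V²/(2g) = 0.02332·(1620/0.121)·1.157²/(2·9.81) = 21.29 m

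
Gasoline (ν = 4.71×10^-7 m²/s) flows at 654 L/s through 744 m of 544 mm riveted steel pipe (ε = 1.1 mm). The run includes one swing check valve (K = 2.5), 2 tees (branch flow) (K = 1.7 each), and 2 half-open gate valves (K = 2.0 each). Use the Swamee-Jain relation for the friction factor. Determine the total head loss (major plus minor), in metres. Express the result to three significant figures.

V = 4Q/(πD²) = 2.814 m/s; V²/2g = 0.4035 m
Re = 3.25×10^6, ε/D = 0.00202 → f = 0.02358 (Swamee-Jain)
Major: h_f = f(L/D)·V²/2g = 0.02358·1368·0.4035 = 13.01 m
Minor: ΣK = 9.90; h_m = ΣK·V²/2g = 3.995 m
Total H_L = 13.01 + 3.995 = 17.01 m

H_L ≈ 17.0 m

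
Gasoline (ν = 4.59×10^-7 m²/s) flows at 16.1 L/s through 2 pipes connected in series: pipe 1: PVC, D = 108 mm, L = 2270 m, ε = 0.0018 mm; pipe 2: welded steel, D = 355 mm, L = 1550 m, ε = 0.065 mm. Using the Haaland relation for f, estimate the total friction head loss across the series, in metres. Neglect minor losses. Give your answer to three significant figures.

H ≈ 45.4 m

Pipe 1: V = 1.757 m/s, Re = 4.14×10^5, ε/D = 1.67×10^-5, f = 0.01369, h_1 = f(L/D)V²/2g = 45.29 m
Pipe 2: V = 0.1627 m/s, Re = 1.26×10^5, ε/D = 1.83×10^-4, f = 0.01796, h_2 = f(L/D)V²/2g = 0.1057 m
Series → Q common, losses add: H = Σh = 45.40 m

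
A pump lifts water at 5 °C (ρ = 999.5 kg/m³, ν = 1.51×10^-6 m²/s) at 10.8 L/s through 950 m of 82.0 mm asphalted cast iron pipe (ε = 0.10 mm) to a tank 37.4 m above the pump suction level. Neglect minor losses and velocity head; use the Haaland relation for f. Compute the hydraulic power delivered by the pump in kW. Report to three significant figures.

P_hyd ≈ 9.85 kW

V = 4Q/(πD²) = 2.045 m/s; Re = 1.11×10^5; ε/D = 0.00122; f = 0.02252
h_f = f(L/D)V²/2g = 55.61 m
Total head H = z + h_f = 37.4 + 55.61 = 93.01 m
P_hyd = ρgQH = 999.5·9.81·0.0108·93.01 = 9.850 kW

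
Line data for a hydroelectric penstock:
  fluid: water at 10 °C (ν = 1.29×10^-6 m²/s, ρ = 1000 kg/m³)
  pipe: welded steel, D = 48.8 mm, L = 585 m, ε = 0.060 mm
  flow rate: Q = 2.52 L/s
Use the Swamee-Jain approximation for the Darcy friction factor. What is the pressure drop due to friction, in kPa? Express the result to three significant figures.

V = 4Q/(πD²) = 4·0.00252/(π·0.0488²) = 1.347 m/s
Re = VD/ν = 1.347·0.0488/1.29×10^-6 = 5.10×10^4 → turbulent
ε/D = 0.060/48.8 = 0.00123
Swamee-Jain: f = 0.02477
h_f = f(L/D)V²/(2g) = 0.02477·(585/0.0488)·1.347²/(2·9.81) = 27.47 m
Δp = ρg·h_f = 1000·9.81·27.47 = 269.5 kPa

Δp ≈ 269 kPa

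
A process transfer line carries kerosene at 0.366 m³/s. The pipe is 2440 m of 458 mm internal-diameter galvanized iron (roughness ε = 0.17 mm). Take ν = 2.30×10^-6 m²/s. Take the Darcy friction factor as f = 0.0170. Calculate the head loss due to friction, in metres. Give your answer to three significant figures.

h_f ≈ 22.8 m

V = 4Q/(πD²) = 4·0.366/(π·0.458²) = 2.222 m/s
h_f = f(L/D)V²/(2g) = 0.01700·(2440/0.458)·2.222²/(2·9.81) = 22.78 m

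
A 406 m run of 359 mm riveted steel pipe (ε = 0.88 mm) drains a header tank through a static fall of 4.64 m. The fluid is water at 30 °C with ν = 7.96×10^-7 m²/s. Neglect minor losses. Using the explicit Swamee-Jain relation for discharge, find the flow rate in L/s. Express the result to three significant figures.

Q ≈ 182 L/s

Swamee-Jain (Type II): Q = -0.965·√(gD⁵h_f/L)·ln[ε/(3.7D) + √(3.17ν²L/(gD³h_f))]
√(gD⁵h_f/L) = √(9.81·0.359⁵·4.64/406) = 0.02586
ε/(3.7D) = 6.63×10^-4; √(3.17ν²L/(gD³h_f)) = 1.97×10^-5
Q = -0.965·0.02586·ln(6.822×10^-4) = 0.1819 m³/s
Check: V = 1.80 m/s, Re = 8.10×10^5, f = 0.02502, h_f = 4.66 m ≈ 4.64 m ✓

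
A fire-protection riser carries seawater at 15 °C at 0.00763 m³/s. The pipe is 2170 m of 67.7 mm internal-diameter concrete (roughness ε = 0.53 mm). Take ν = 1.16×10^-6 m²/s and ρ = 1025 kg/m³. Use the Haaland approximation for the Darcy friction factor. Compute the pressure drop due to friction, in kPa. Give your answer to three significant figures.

V = 4Q/(πD²) = 4·0.00763/(π·0.0677²) = 2.120 m/s
Re = VD/ν = 2.120·0.0677/1.16×10^-6 = 1.24×10^5 → turbulent
ε/D = 0.53/67.7 = 0.00783
Haaland: f = 0.03554
h_f = f(L/D)V²/(2g) = 0.03554·(2170/0.0677)·2.120²/(2·9.81) = 260.9 m
Δp = ρg·h_f = 1025·9.81·260.9 = 2623 kPa

Δp ≈ 2620 kPa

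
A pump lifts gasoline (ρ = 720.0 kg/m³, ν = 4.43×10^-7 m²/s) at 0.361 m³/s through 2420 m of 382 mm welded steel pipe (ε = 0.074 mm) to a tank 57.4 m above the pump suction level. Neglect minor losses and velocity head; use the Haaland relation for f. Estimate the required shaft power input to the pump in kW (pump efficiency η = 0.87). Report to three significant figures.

V = 4Q/(πD²) = 3.150 m/s; Re = 2.72×10^6; ε/D = 1.94×10^-4; f = 0.01401
h_f = f(L/D)V²/2g = 44.88 m
Total head H = z + h_f = 57.4 + 44.88 = 102.3 m
P_hyd = ρgQH = 720.0·9.81·0.361·102.3 = 260.8 kW
P_shaft = P_hyd/η = 260.8/0.87 = 299.8 kW

P_shaft ≈ 300 kW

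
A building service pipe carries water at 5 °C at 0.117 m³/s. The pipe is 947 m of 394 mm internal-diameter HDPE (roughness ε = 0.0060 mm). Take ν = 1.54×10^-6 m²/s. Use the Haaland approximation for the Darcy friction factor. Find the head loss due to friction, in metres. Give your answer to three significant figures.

V = 4Q/(πD²) = 4·0.117/(π·0.394²) = 0.9596 m/s
Re = VD/ν = 0.9596·0.394/1.54×10^-6 = 2.46×10^5 → turbulent
ε/D = 0.0060/394 = 1.52×10^-5
Haaland: f = 0.01501
h_f = f(L/D)V²/(2g) = 0.01501·(947/0.394)·0.9596²/(2·9.81) = 1.693 m

h_f ≈ 1.69 m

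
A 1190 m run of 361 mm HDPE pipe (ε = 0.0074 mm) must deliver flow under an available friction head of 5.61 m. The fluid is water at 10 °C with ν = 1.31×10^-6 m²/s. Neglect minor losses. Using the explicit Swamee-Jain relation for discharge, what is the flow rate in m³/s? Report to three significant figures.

Swamee-Jain (Type II): Q = -0.965·√(gD⁵h_f/L)·ln[ε/(3.7D) + √(3.17ν²L/(gD³h_f))]
√(gD⁵h_f/L) = √(9.81·0.361⁵·5.61/1190) = 0.01684
ε/(3.7D) = 5.54×10^-6; √(3.17ν²L/(gD³h_f)) = 5.00×10^-5
Q = -0.965·0.01684·ln(5.554×10^-5) = 0.1592 m³/s
Check: V = 1.56 m/s, Re = 4.29×10^5, f = 0.01375, h_f = 5.59 m ≈ 5.61 m ✓

Q ≈ 0.159 m³/s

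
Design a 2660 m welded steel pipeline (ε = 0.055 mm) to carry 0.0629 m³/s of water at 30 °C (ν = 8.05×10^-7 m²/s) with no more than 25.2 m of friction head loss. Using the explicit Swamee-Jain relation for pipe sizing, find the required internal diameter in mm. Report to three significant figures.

Swamee-Jain (Type III): D = 0.66·[ε^1.25·(LQ²/(gh_f))^4.75 + ν·Q^9.4·(L/(gh_f))^5.2]^0.04
LQ²/(gh_f) = 0.04257; L/(gh_f) = 10.76
Term 1 = ε^1.25·(…)^4.75 = 1.46×10^-12; Term 2 = ν·Q^9.4·(…)^5.2 = 9.52×10^-13
D = 0.66·(1.46×10^-12 + 9.52×10^-13)^0.04 = 0.2264 m = 226 mm
Check: V = 1.56 m/s, Re = 4.39×10^5, f = 0.01607, h_f = 23.5 m ≈ 25.2 m ✓

D ≈ 226 mm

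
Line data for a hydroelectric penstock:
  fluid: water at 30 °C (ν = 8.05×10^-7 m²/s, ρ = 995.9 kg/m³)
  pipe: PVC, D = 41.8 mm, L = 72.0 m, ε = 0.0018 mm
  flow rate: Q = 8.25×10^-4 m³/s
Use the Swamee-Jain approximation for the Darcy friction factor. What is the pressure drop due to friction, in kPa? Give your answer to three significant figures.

V = 4Q/(πD²) = 4·8.25×10^-4/(π·0.0418²) = 0.6012 m/s
Re = VD/ν = 0.6012·0.0418/8.05×10^-7 = 3.12×10^4 → turbulent
ε/D = 0.0018/41.8 = 4.31×10^-5
Swamee-Jain: f = 0.02329
h_f = f(L/D)V²/(2g) = 0.02329·(72.0/0.0418)·0.6012²/(2·9.81) = 0.7390 m
Δp = ρg·h_f = 995.9·9.81·0.7390 = 7.220 kPa

Δp ≈ 7.22 kPa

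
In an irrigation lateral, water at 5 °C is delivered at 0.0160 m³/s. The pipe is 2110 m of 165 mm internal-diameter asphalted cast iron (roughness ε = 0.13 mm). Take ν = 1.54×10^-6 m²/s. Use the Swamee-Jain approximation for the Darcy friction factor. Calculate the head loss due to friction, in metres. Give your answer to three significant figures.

V = 4Q/(πD²) = 4·0.0160/(π·0.165²) = 0.7483 m/s
Re = VD/ν = 0.7483·0.165/1.54×10^-6 = 8.02×10^4 → turbulent
ε/D = 0.13/165 = 7.88×10^-4
Swamee-Jain: f = 0.02212
h_f = f(L/D)V²/(2g) = 0.02212·(2110/0.165)·0.7483²/(2·9.81) = 8.071 m

h_f ≈ 8.07 m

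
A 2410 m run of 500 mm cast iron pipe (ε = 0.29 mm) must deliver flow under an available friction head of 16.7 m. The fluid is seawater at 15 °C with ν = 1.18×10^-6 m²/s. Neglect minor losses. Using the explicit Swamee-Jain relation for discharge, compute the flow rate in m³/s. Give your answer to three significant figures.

Q ≈ 0.384 m³/s

Swamee-Jain (Type II): Q = -0.965·√(gD⁵h_f/L)·ln[ε/(3.7D) + √(3.17ν²L/(gD³h_f))]
√(gD⁵h_f/L) = √(9.81·0.500⁵·16.7/2410) = 0.04609
ε/(3.7D) = 1.57×10^-4; √(3.17ν²L/(gD³h_f)) = 2.28×10^-5
Q = -0.965·0.04609·ln(1.795×10^-4) = 0.3836 m³/s
Check: V = 1.95 m/s, Re = 8.28×10^5, f = 0.01792, h_f = 16.8 m ≈ 16.7 m ✓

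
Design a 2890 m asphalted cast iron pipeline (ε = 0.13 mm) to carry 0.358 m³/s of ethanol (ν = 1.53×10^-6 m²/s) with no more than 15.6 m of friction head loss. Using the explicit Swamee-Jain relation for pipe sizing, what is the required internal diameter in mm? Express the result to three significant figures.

D ≈ 507 mm

Swamee-Jain (Type III): D = 0.66·[ε^1.25·(LQ²/(gh_f))^4.75 + ν·Q^9.4·(L/(gh_f))^5.2]^0.04
LQ²/(gh_f) = 2.420; L/(gh_f) = 18.88
Term 1 = ε^1.25·(…)^4.75 = 9.24×10^-4; Term 2 = ν·Q^9.4·(…)^5.2 = 4.24×10^-4
D = 0.66·(9.24×10^-4 + 4.24×10^-4)^0.04 = 0.5067 m = 507 mm
Check: V = 1.78 m/s, Re = 5.88×10^5, f = 0.01583, h_f = 14.5 m ≈ 15.6 m ✓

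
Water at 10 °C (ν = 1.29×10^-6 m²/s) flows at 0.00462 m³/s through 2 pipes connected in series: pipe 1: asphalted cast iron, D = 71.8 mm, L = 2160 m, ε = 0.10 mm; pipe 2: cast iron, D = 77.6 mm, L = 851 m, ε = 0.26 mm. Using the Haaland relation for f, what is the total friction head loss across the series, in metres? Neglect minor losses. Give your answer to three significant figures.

Pipe 1: V = 1.141 m/s, Re = 6.35×10^4, ε/D = 0.00139, f = 0.02416, h_1 = f(L/D)V²/2g = 48.24 m
Pipe 2: V = 0.9769 m/s, Re = 5.88×10^4, ε/D = 0.00335, f = 0.02885, h_2 = f(L/D)V²/2g = 15.39 m
Series → Q common, losses add: H = Σh = 63.63 m

H ≈ 63.6 m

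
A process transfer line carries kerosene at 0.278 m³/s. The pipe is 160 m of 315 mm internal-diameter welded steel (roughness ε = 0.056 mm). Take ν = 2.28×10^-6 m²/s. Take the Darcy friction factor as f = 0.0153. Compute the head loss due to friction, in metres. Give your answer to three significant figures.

V = 4Q/(πD²) = 4·0.278/(π·0.315²) = 3.567 m/s
h_f = f(L/D)V²/(2g) = 0.01530·(160/0.315)·3.567²/(2·9.81) = 5.040 m

h_f ≈ 5.04 m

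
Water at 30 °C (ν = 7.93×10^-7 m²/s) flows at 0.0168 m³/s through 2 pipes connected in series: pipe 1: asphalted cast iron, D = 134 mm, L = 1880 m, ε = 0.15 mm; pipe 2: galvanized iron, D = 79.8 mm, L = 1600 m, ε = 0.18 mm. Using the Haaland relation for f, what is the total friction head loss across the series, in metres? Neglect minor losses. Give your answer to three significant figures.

Pipe 1: V = 1.191 m/s, Re = 2.01×10^5, ε/D = 0.00112, f = 0.02137, h_1 = f(L/D)V²/2g = 21.69 m
Pipe 2: V = 3.359 m/s, Re = 3.38×10^5, ε/D = 0.00226, f = 0.02467, h_2 = f(L/D)V²/2g = 284.5 m
Series → Q common, losses add: H = Σh = 306.2 m

H ≈ 306 m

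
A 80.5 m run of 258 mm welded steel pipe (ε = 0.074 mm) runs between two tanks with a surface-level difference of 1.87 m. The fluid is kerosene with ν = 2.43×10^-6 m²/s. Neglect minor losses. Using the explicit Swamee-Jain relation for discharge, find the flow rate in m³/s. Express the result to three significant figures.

Q ≈ 0.137 m³/s

Swamee-Jain (Type II): Q = -0.965·√(gD⁵h_f/L)·ln[ε/(3.7D) + √(3.17ν²L/(gD³h_f))]
√(gD⁵h_f/L) = √(9.81·0.258⁵·1.87/80.5) = 0.01614
ε/(3.7D) = 7.75×10^-5; √(3.17ν²L/(gD³h_f)) = 6.92×10^-5
Q = -0.965·0.01614·ln(1.467×10^-4) = 0.1375 m³/s
Check: V = 2.63 m/s, Re = 2.79×10^5, f = 0.01709, h_f = 1.88 m ≈ 1.87 m ✓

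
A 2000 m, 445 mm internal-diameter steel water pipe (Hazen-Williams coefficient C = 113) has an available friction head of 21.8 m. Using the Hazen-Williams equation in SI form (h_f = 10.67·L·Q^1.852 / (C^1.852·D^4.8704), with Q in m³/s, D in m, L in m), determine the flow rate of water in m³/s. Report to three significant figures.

Q ≈ 0.326 m³/s

Rearranging: Q = [h_f·C^1.852·D^4.8704 / (10.67·L)]^(1/1.852)
Q = [21.8·113^1.852·0.445^4.8704 / (10.67·2000)]^0.540 = 0.3262 m³/s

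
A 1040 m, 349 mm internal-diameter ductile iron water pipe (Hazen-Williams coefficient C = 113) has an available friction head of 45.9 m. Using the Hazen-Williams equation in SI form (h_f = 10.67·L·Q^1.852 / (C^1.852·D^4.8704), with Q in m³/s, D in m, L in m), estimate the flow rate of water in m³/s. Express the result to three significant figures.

Q ≈ 0.366 m³/s

Rearranging: Q = [h_f·C^1.852·D^4.8704 / (10.67·L)]^(1/1.852)
Q = [45.9·113^1.852·0.349^4.8704 / (10.67·1040)]^0.540 = 0.3663 m³/s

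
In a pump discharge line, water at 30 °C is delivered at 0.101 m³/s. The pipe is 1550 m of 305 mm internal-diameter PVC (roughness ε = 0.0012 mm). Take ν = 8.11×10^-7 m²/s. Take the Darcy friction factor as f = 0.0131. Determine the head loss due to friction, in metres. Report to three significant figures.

h_f ≈ 6.48 m

V = 4Q/(πD²) = 4·0.101/(π·0.305²) = 1.382 m/s
h_f = f(L/D)V²/(2g) = 0.01310·(1550/0.305)·1.382²/(2·9.81) = 6.484 m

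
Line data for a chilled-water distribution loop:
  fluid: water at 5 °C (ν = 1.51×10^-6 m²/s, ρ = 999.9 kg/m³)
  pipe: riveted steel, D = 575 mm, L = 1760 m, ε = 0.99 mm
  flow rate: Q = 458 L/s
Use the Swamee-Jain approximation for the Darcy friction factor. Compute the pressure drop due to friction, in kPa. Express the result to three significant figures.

V = 4Q/(πD²) = 4·0.458/(π·0.575²) = 1.764 m/s
Re = VD/ν = 1.764·0.575/1.51×10^-6 = 6.72×10^5 → turbulent
ε/D = 0.99/575 = 0.00172
Swamee-Jain: f = 0.02292
h_f = f(L/D)V²/(2g) = 0.02292·(1760/0.575)·1.764²/(2·9.81) = 11.12 m
Δp = ρg·h_f = 999.9·9.81·11.12 = 109.1 kPa

Δp ≈ 109 kPa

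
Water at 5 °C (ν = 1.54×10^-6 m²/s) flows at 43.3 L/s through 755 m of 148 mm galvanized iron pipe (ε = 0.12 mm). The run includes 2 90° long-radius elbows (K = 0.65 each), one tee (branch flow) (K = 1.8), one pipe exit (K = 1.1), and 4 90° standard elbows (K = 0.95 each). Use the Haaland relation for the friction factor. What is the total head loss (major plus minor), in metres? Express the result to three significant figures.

V = 4Q/(πD²) = 2.517 m/s; V²/2g = 0.3229 m
Re = 2.42×10^5, ε/D = 8.11×10^-4 → f = 0.01990 (Haaland)
Major: h_f = f(L/D)·V²/2g = 0.01990·5101·0.3229 = 32.78 m
Minor: ΣK = 8.00; h_m = ΣK·V²/2g = 2.583 m
Total H_L = 32.78 + 2.583 = 35.36 m

H_L ≈ 35.4 m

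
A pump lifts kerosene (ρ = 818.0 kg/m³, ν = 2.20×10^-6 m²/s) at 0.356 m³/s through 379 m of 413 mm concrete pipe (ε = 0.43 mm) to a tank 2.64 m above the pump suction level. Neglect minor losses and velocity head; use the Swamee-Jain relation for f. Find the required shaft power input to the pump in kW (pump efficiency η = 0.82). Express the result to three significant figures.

P_shaft ≈ 32.8 kW

V = 4Q/(πD²) = 2.657 m/s; Re = 4.99×10^5; ε/D = 0.00104; f = 0.02053
h_f = f(L/D)V²/2g = 6.782 m
Total head H = z + h_f = 2.64 + 6.782 = 9.422 m
P_hyd = ρgQH = 818.0·9.81·0.356·9.422 = 26.92 kW
P_shaft = P_hyd/η = 26.92/0.82 = 32.83 kW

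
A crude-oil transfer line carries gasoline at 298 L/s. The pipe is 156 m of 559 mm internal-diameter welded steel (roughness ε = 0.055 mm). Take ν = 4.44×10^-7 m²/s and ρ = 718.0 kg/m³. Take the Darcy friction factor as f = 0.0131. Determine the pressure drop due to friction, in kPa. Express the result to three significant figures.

Δp ≈ 1.94 kPa

V = 4Q/(πD²) = 4·0.298/(π·0.559²) = 1.214 m/s
h_f = f(L/D)V²/(2g) = 0.01310·(156/0.559)·1.214²/(2·9.81) = 0.2747 m
Δp = ρg·h_f = 718.0·9.81·0.2747 = 1.935 kPa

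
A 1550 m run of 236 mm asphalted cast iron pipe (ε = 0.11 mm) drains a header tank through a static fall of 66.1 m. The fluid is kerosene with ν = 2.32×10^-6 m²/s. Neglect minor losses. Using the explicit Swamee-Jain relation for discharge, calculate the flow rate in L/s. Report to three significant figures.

Q ≈ 145 L/s

Swamee-Jain (Type II): Q = -0.965·√(gD⁵h_f/L)·ln[ε/(3.7D) + √(3.17ν²L/(gD³h_f))]
√(gD⁵h_f/L) = √(9.81·0.236⁵·66.1/1550) = 0.01750
ε/(3.7D) = 1.26×10^-4; √(3.17ν²L/(gD³h_f)) = 5.57×10^-5
Q = -0.965·0.01750·ln(1.817×10^-4) = 0.1455 m³/s
Check: V = 3.33 m/s, Re = 3.38×10^5, f = 0.01798, h_f = 66.5 m ≈ 66.1 m ✓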